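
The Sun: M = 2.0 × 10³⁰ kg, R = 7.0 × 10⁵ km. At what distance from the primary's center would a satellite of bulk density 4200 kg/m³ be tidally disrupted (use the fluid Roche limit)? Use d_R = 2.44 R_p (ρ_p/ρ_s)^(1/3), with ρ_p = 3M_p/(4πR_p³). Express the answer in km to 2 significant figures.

1.2 × 10⁶ km

ρ_p = 3M_p/(4πR_p³) = 3 × (2.0 × 10³⁰) / (4π × (7.0 × 10⁸ m)³) = 1400 kg/m³
d_R = 2.44 × 7.0 × 10⁵ km × (1400/4200)^(1/3)
    = 1.2 × 10⁶ km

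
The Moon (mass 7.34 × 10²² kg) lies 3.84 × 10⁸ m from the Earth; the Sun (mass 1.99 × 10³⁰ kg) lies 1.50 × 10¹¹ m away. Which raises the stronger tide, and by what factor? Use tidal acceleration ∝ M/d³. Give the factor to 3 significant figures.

The tide-raising term goes as M/d³ (the gradient of a 1/d² field).
The Moon: (7.34 × 10²²) / (3.84 × 10⁸)³ = 1.296 × 10⁻³
The Sun: (1.99 × 10³⁰) / (1.50 × 10¹¹)³ = 5.896 × 10⁻⁴
Ratio (larger/smaller) = 2.20

The Moon, by a factor of ≈ 2.20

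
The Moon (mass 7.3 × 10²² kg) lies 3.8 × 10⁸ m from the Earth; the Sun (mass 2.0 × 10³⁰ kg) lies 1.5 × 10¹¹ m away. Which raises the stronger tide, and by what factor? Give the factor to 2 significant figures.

The Moon, by a factor of ≈ 2.2

Compare M/d³ for the two perturbers:
The Moon: (7.3 × 10²²) / (3.8 × 10⁸)³ = 1.330 × 10⁻³
The Sun: (2.0 × 10³⁰) / (1.5 × 10¹¹)³ = 5.926 × 10⁻⁴
Ratio (larger/smaller) = 2.2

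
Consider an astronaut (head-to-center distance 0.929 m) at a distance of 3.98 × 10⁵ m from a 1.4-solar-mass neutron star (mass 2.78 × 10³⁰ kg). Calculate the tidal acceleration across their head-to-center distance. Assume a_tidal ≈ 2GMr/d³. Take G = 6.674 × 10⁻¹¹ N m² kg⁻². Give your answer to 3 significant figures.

5.47 × 10³ m/s²

The tidal stretch is the gradient of GM/d² times the body's extent r, hence the 1/d³ dependence.
a_tidal = 2GMr/d³
        = 2 × (6.674 × 10⁻¹¹) × (2.78 × 10³⁰) × (0.929) / (3.98 × 10⁵)³
        = 5.47 × 10³ m/s²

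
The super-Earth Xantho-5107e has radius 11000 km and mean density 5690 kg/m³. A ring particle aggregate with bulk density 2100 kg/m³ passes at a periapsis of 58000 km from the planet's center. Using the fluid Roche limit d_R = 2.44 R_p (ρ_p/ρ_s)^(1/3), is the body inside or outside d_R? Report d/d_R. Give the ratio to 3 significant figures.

outside; d/d_R ≈ 1.55

d_R = 2.44 × (11000 km) × (5690/2100)^(1/3) = 37420 km
d/d_R = (58000) / (37420) = 1.55
Since d/d_R > 1, the body is outside the Roche limit.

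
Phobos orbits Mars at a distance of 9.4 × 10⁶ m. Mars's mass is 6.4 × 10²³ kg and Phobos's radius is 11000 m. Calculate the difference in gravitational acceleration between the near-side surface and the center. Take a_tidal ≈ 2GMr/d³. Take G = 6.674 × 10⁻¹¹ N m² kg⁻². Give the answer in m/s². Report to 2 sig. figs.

Δa = 2GMr/d³
   = 2 × (6.674 × 10⁻¹¹) × (6.4 × 10²³) × (11000) / (9.4 × 10⁶)³
   = 1.1 × 10⁻³ m/s²

1.1 × 10⁻³ m/s²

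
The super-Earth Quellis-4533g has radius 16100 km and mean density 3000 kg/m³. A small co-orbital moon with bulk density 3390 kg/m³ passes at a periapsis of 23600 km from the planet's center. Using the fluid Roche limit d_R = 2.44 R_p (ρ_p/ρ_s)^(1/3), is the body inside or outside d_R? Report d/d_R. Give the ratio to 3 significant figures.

inside; d/d_R ≈ 0.626

d_R = 2.44 × (16100 km) × (3000/3390)^(1/3) = 37720 km
d/d_R = (23600) / (37720) = 0.626
Since d/d_R < 1, the body is inside the Roche limit.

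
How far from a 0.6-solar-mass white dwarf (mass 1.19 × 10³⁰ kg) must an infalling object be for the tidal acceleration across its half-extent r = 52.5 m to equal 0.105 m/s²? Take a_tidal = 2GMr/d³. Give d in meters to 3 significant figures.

2GMr/d³ = a_tidal  ⇒  d = (2GMr / a_tidal)^(1/3)
d = (2 × 6.674×10⁻¹¹ × (1.19 × 10³⁰) × (52.5) / (0.105))^(1/3)
  = 4.30 × 10⁷ m

4.30 × 10⁷ m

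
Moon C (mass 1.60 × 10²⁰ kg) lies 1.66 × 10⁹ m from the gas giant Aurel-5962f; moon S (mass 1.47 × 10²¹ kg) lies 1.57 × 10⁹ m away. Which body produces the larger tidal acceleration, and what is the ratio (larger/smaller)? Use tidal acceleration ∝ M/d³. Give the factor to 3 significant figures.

Moon S, by a factor of ≈ 10.9

Tidal acceleration ∝ M/d³, so compare M/d³ for each.
Moon C: (1.60 × 10²⁰) / (1.66 × 10⁹)³ = 3.498 × 10⁻⁸
Moon S: (1.47 × 10²¹) / (1.57 × 10⁹)³ = 3.799 × 10⁻⁷
Ratio (larger/smaller) = 10.9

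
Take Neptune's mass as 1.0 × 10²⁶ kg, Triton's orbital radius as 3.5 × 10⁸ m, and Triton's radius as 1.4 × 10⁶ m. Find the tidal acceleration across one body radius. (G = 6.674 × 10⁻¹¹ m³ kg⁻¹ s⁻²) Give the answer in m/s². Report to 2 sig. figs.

The tidal stretch is the gradient of GM/d² times the body's extent r, hence the 1/d³ dependence.
Δg = 2GMr/d³
   = 2 × (6.674 × 10⁻¹¹) × (1.0 × 10²⁶) × (1.4 × 10⁶) / (3.5 × 10⁸)³
   = 4.4 × 10⁻⁴ m/s²

4.4 × 10⁻⁴ m/s²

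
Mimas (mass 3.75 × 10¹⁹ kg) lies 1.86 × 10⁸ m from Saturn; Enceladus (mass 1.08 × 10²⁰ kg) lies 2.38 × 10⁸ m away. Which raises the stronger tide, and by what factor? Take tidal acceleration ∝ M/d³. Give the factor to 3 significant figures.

Compare M/d³ for the two perturbers:
Mimas: (3.75 × 10¹⁹) / (1.86 × 10⁸)³ = 5.828 × 10⁻⁶
Enceladus: (1.08 × 10²⁰) / (2.38 × 10⁸)³ = 8.011 × 10⁻⁶
Ratio (larger/smaller) = 1.37

Enceladus, by a factor of ≈ 1.37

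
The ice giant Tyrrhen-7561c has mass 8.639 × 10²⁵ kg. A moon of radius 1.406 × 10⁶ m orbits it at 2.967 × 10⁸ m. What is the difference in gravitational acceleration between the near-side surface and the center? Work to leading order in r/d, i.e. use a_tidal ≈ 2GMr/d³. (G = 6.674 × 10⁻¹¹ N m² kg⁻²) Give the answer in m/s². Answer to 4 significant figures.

Differencing GM/(d−r)² and GM/d² to first order in r/d gives 2GMr/d³.
Δa = 2GMr/d³
   = 2 × (6.674 × 10⁻¹¹) × (8.639 × 10²⁵) × (1.406 × 10⁶) / (2.967 × 10⁸)³
   = 6.207 × 10⁻⁴ m/s²

6.207 × 10⁻⁴ m/s²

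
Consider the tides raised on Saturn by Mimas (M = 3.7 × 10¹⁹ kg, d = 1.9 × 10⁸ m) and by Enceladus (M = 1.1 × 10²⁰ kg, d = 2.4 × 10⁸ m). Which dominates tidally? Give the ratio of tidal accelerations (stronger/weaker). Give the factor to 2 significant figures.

Enceladus, by a factor of ≈ 1.5

Compare M/d³ for the two perturbers:
Mimas: (3.7 × 10¹⁹) / (1.9 × 10⁸)³ = 5.394 × 10⁻⁶
Enceladus: (1.1 × 10²⁰) / (2.4 × 10⁸)³ = 7.957 × 10⁻⁶
Ratio (larger/smaller) = 1.5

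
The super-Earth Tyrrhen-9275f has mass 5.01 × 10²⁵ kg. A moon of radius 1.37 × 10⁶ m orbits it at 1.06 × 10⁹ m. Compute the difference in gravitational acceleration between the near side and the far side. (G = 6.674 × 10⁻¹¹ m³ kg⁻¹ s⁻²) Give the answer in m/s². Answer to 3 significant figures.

1.54 × 10⁻⁵ m/s²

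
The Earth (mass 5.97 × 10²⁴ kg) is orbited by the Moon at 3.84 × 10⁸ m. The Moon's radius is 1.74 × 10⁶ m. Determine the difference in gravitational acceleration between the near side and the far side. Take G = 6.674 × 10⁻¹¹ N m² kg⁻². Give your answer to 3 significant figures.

4.90 × 10⁻⁵ m/s²

Δg = 4GMr/d³
   = 4 × (6.674 × 10⁻¹¹) × (5.97 × 10²⁴) × (1.74 × 10⁶) / (3.84 × 10⁸)³
   = 4.90 × 10⁻⁵ m/s²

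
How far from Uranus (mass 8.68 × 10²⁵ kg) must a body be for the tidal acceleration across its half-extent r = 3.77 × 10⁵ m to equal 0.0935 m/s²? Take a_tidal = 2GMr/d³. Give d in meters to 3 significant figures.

3.60 × 10⁷ m

2GMr/d³ = a_tidal  ⇒  d = (2GMr / a_tidal)^(1/3)
d = (2 × 6.674×10⁻¹¹ × (8.68 × 10²⁵) × (3.77 × 10⁵) / (0.0935))^(1/3)
  = 3.60 × 10⁷ m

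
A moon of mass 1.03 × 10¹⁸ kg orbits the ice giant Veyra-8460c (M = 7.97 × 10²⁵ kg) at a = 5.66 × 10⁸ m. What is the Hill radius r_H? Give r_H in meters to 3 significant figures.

9.21 × 10⁵ m

r_H ≈ a (m/3M)^(1/3)
    = (5.66 × 10⁸) × (1.03 × 10¹⁸ / (3 × 7.97 × 10²⁵))^(1/3)
    = 9.21 × 10⁵ m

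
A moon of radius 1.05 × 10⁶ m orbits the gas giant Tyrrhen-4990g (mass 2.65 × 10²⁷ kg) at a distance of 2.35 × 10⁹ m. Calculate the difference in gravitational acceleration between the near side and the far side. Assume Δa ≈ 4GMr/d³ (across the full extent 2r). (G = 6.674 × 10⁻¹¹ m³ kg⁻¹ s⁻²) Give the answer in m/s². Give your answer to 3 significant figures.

5.72 × 10⁻⁵ m/s²

Near-to-far spans 2r, so the tidal difference is twice the near-to-center value: 4GMr/d³.
Δg = 4GMr/d³
   = 4 × (6.674 × 10⁻¹¹) × (2.65 × 10²⁷) × (1.05 × 10⁶) / (2.35 × 10⁹)³
   = 5.72 × 10⁻⁵ m/s²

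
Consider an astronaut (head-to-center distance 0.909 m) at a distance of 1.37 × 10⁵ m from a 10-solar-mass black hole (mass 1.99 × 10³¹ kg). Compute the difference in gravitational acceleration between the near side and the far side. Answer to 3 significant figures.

Near-to-far spans 2r, so the tidal difference is twice the near-to-center value: 4GMr/d³.
Δa = 4GMr/d³
   = 4 × (6.674 × 10⁻¹¹) × (1.99 × 10³¹) × (0.909) / (1.37 × 10⁵)³
   = 1.88 × 10⁶ m/s²

1.88 × 10⁶ m/s²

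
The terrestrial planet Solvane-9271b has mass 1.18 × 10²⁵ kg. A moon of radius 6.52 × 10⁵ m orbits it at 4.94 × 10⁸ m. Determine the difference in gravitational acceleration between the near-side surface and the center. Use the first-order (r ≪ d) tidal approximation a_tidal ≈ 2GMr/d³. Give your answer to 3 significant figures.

8.52 × 10⁻⁶ m/s²

Δa = 2GMr/d³
   = 2 × (6.674 × 10⁻¹¹) × (1.18 × 10²⁵) × (6.52 × 10⁵) / (4.94 × 10⁸)³
   = 8.52 × 10⁻⁶ m/s²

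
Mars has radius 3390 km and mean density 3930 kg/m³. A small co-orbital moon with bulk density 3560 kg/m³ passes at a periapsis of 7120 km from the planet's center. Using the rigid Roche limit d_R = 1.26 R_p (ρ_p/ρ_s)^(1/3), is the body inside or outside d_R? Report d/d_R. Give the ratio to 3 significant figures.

d_R = 1.26 × (3390 km) × (3930/3560)^(1/3) = 4415 km
d/d_R = (7120) / (4415) = 1.61
Since d/d_R > 1, the body is outside the Roche limit.

outside; d/d_R ≈ 1.61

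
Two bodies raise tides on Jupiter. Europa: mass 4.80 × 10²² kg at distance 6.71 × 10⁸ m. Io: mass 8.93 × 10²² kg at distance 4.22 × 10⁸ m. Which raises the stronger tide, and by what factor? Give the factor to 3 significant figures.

Tidal stretch scales as M/d³; compute that for each body.
Europa: (4.80 × 10²²) / (6.71 × 10⁸)³ = 1.589 × 10⁻⁴
Io: (8.93 × 10²²) / (4.22 × 10⁸)³ = 1.188 × 10⁻³
Ratio (larger/smaller) = 7.48

Io, by a factor of ≈ 7.48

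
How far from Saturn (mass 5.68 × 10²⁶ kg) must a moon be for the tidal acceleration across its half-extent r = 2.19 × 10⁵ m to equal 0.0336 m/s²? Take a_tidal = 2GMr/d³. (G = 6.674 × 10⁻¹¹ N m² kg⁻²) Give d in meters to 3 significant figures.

2GMr/d³ = a_tidal  ⇒  d = (2GMr / a_tidal)^(1/3)
d = (2 × 6.674×10⁻¹¹ × (5.68 × 10²⁶) × (2.19 × 10⁵) / (0.0336))^(1/3)
  = 7.91 × 10⁷ m

7.91 × 10⁷ m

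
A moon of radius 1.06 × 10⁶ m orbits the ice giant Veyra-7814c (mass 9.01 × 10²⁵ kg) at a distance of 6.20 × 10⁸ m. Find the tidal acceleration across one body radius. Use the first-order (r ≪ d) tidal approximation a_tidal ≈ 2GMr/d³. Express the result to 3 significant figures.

5.35 × 10⁻⁵ m/s²

Δg = 2GMr/d³
   = 2 × (6.674 × 10⁻¹¹) × (9.01 × 10²⁵) × (1.06 × 10⁶) / (6.20 × 10⁸)³
   = 5.35 × 10⁻⁵ m/s²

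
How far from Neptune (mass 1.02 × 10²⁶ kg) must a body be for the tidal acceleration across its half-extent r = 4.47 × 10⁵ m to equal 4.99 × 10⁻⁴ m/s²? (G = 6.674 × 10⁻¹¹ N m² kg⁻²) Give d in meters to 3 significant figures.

2.30 × 10⁸ m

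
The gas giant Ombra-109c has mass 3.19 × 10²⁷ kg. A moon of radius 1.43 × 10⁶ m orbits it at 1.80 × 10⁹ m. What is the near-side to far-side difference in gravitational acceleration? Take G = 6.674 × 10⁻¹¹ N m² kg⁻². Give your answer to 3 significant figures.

Δa = 4GMr/d³
   = 4 × (6.674 × 10⁻¹¹) × (3.19 × 10²⁷) × (1.43 × 10⁶) / (1.80 × 10⁹)³
   = 2.09 × 10⁻⁴ m/s²

2.09 × 10⁻⁴ m/s²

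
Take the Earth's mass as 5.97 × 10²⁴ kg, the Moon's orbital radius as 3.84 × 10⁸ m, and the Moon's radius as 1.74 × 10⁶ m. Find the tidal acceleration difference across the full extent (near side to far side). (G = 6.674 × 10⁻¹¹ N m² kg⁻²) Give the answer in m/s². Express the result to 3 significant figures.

Near-to-far spans 2r, so the tidal difference is twice the near-to-center value: 4GMr/d³.
a_tidal = 4GMr/d³
        = 4 × (6.674 × 10⁻¹¹) × (5.97 × 10²⁴) × (1.74 × 10⁶) / (3.84 × 10⁸)³
        = 4.90 × 10⁻⁵ m/s²

4.90 × 10⁻⁵ m/s²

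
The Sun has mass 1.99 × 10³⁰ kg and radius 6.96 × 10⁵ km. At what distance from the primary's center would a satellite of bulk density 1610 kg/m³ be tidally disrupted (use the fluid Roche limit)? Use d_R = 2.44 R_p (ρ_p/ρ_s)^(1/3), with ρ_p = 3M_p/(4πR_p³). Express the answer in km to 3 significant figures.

1.62 × 10⁶ km

ρ_p = 3M_p/(4πR_p³) = 3 × (1.99 × 10³⁰) / (4π × (6.96 × 10⁸ m)³) = 1410 kg/m³
d_R = 2.44 × 6.96 × 10⁵ km × (1410/1610)^(1/3)
    = 1.62 × 10⁶ km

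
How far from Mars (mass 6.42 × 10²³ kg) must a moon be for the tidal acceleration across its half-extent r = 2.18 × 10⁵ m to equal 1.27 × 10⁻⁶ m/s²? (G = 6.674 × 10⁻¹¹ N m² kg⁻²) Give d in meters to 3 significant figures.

2.45 × 10⁸ m

2GMr/d³ = a_tidal  ⇒  d = (2GMr / a_tidal)^(1/3)
d = (2 × 6.674×10⁻¹¹ × (6.42 × 10²³) × (2.18 × 10⁵) / (1.27 × 10⁻⁶))^(1/3)
  = 2.45 × 10⁸ m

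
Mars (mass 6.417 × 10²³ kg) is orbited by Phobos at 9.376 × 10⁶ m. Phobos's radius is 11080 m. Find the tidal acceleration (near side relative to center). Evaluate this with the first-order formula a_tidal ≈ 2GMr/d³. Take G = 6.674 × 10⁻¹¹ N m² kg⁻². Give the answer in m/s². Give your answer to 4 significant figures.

1.151 × 10⁻³ m/s²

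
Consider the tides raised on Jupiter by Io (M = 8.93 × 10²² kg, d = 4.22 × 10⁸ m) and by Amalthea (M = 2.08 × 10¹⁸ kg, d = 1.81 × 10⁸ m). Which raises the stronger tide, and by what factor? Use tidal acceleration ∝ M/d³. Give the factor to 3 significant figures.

Io, by a factor of ≈ 3390

The tide-raising term goes as M/d³ (the gradient of a 1/d² field).
Io: (8.93 × 10²²) / (4.22 × 10⁸)³ = 1.188 × 10⁻³
Amalthea: (2.08 × 10¹⁸) / (1.81 × 10⁸)³ = 3.508 × 10⁻⁷
Ratio (larger/smaller) = 3390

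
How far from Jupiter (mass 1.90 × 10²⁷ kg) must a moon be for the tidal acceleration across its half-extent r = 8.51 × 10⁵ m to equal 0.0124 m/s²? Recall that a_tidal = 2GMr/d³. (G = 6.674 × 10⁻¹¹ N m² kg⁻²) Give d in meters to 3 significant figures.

2.59 × 10⁸ m

2GMr/d³ = a_tidal  ⇒  d = (2GMr / a_tidal)^(1/3)
d = (2 × 6.674×10⁻¹¹ × (1.90 × 10²⁷) × (8.51 × 10⁵) / (0.0124))^(1/3)
  = 2.59 × 10⁸ m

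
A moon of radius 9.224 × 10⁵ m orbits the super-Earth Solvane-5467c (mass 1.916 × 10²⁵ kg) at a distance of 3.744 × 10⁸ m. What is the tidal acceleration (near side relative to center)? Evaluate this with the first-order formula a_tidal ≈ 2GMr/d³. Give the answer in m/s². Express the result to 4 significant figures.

4.495 × 10⁻⁵ m/s²

a_tidal = 2GMr/d³
        = 2 × (6.674 × 10⁻¹¹) × (1.916 × 10²⁵) × (9.224 × 10⁵) / (3.744 × 10⁸)³
        = 4.495 × 10⁻⁵ m/s²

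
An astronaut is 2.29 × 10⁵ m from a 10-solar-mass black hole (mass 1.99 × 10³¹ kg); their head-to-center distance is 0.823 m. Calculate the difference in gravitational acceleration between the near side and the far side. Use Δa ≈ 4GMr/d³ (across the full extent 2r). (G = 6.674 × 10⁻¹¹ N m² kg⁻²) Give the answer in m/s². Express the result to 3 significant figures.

3.64 × 10⁵ m/s²

a_tidal = 4GMr/d³
        = 4 × (6.674 × 10⁻¹¹) × (1.99 × 10³¹) × (0.823) / (2.29 × 10⁵)³
        = 3.64 × 10⁵ m/s²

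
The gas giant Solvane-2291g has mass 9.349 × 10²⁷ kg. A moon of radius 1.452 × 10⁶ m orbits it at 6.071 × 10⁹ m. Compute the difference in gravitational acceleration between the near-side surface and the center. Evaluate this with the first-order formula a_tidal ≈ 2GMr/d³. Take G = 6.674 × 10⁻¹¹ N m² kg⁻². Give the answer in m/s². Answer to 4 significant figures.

8.098 × 10⁻⁶ m/s²

Δa = 2GMr/d³
   = 2 × (6.674 × 10⁻¹¹) × (9.349 × 10²⁷) × (1.452 × 10⁶) / (6.071 × 10⁹)³
   = 8.098 × 10⁻⁶ m/s²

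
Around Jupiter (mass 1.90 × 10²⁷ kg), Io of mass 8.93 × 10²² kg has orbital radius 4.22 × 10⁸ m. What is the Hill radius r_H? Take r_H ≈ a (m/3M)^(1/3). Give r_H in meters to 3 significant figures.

r_H ≈ a (m/3M)^(1/3)
    = (4.22 × 10⁸) × (8.93 × 10²² / (3 × 1.90 × 10²⁷))^(1/3)
    = 1.06 × 10⁷ m

1.06 × 10⁷ m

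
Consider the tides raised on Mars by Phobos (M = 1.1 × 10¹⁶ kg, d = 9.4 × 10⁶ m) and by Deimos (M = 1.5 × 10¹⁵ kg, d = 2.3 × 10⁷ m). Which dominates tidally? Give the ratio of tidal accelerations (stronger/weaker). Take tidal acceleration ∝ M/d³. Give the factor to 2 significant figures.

Compare M/d³ for the two perturbers:
Phobos: (1.1 × 10¹⁶) / (9.4 × 10⁶)³ = 1.324 × 10⁻⁵
Deimos: (1.5 × 10¹⁵) / (2.3 × 10⁷)³ = 1.233 × 10⁻⁷
Ratio (larger/smaller) = 110

Phobos, by a factor of ≈ 110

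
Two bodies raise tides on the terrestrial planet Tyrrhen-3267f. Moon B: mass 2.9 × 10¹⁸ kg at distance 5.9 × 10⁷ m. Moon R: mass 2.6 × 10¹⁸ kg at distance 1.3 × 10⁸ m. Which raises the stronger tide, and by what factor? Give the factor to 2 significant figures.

Moon B, by a factor of ≈ 12

The tide-raising term goes as M/d³ (the gradient of a 1/d² field).
Moon B: (2.9 × 10¹⁸) / (5.9 × 10⁷)³ = 1.412 × 10⁻⁵
Moon R: (2.6 × 10¹⁸) / (1.3 × 10⁸)³ = 1.183 × 10⁻⁶
Ratio (larger/smaller) = 12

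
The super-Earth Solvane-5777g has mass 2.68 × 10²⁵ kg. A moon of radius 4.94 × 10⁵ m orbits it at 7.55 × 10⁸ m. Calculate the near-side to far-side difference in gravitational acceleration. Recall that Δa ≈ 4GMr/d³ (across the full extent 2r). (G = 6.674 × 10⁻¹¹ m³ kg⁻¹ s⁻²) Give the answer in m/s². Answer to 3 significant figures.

The field gradient is 2GM/d³; across the full diameter 2r the difference is 4GMr/d³.
Δg = 4GMr/d³
   = 4 × (6.674 × 10⁻¹¹) × (2.68 × 10²⁵) × (4.94 × 10⁵) / (7.55 × 10⁸)³
   = 8.21 × 10⁻⁶ m/s²

8.21 × 10⁻⁶ m/s²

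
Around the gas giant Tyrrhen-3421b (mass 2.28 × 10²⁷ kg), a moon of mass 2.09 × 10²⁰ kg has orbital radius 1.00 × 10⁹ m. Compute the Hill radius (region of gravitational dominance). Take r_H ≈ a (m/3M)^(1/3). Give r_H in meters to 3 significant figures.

3.13 × 10⁶ m

r_H ≈ a (m/3M)^(1/3)
    = (1.00 × 10⁹) × (2.09 × 10²⁰ / (3 × 2.28 × 10²⁷))^(1/3)
    = 3.13 × 10⁶ m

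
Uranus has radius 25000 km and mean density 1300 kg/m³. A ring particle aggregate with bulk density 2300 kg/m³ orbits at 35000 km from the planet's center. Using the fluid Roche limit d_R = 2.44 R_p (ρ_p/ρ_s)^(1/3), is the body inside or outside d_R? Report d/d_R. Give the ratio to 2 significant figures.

d_R = 2.44 × (25000 km) × (1300/2300)^(1/3) = 50440 km
d/d_R = (35000) / (50440) = 0.69
Since d/d_R < 1, the body is inside the Roche limit.

inside; d/d_R ≈ 0.69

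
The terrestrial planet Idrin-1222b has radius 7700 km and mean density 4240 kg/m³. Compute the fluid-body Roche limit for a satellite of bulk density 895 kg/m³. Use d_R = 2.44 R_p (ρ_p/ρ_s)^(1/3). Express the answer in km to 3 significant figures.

31600 km

d_R = 2.44 × 7700 km × (4240/895)^(1/3)
    = 31600 km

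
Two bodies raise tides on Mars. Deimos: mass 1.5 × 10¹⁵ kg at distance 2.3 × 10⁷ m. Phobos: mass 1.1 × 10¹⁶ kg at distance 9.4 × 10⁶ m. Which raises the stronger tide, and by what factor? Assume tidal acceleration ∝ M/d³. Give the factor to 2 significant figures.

Phobos, by a factor of ≈ 110

Tidal acceleration ∝ M/d³, so compare M/d³ for each.
Deimos: (1.5 × 10¹⁵) / (2.3 × 10⁷)³ = 1.233 × 10⁻⁷
Phobos: (1.1 × 10¹⁶) / (9.4 × 10⁶)³ = 1.324 × 10⁻⁵
Ratio (larger/smaller) = 110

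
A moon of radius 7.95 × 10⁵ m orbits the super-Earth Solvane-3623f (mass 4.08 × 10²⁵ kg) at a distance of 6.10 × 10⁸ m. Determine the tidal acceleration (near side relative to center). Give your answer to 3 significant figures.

1.91 × 10⁻⁵ m/s²

Δa = 2GMr/d³
   = 2 × (6.674 × 10⁻¹¹) × (4.08 × 10²⁵) × (7.95 × 10⁵) / (6.10 × 10⁸)³
   = 1.91 × 10⁻⁵ m/s²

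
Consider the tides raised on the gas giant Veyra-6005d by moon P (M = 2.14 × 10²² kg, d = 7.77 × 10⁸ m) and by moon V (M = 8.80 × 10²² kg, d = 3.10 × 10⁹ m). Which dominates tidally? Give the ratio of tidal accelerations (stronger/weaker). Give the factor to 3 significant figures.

Moon P, by a factor of ≈ 15.4

Tidal stretch scales as M/d³; compute that for each body.
Moon P: (2.14 × 10²²) / (7.77 × 10⁸)³ = 4.562 × 10⁻⁵
Moon V: (8.80 × 10²²) / (3.10 × 10⁹)³ = 2.954 × 10⁻⁶
Ratio (larger/smaller) = 15.4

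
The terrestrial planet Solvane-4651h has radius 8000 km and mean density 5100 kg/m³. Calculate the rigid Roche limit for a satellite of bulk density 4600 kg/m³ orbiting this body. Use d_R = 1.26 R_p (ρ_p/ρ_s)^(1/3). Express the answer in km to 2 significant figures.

d_R = 1.26 × 8000 km × (5100/4600)^(1/3)
    = 10000 km

10000 km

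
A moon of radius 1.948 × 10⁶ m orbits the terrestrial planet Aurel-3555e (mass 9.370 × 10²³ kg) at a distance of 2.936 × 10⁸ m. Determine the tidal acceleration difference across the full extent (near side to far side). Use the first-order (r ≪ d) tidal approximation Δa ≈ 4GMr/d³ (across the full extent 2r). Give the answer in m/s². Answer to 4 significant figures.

Δa = 4GMr/d³
   = 4 × (6.674 × 10⁻¹¹) × (9.370 × 10²³) × (1.948 × 10⁶) / (2.936 × 10⁸)³
   = 1.925 × 10⁻⁵ m/s²

1.925 × 10⁻⁵ m/s²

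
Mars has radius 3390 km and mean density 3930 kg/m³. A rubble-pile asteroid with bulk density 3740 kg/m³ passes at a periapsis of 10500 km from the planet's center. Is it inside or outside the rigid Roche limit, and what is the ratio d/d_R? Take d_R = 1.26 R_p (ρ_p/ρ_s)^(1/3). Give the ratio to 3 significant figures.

d_R = 1.26 × (3390 km) × (3930/3740)^(1/3) = 4343 km
d/d_R = (10500) / (4343) = 2.42
Since d/d_R > 1, the body is outside the Roche limit.

outside; d/d_R ≈ 2.42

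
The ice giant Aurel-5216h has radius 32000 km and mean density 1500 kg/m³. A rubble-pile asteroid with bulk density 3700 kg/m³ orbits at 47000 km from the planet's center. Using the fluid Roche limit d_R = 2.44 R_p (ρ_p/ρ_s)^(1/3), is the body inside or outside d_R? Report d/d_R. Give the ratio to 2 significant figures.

d_R = 2.44 × (32000 km) × (1500/3700)^(1/3) = 57790 km
d/d_R = (47000) / (57790) = 0.81
Since d/d_R < 1, the body is inside the Roche limit.

inside; d/d_R ≈ 0.81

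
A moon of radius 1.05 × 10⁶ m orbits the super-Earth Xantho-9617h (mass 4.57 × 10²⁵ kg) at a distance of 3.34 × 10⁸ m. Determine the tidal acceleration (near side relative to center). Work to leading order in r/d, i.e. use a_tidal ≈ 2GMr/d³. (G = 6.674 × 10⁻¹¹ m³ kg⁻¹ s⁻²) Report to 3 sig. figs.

1.72 × 10⁻⁴ m/s²

Δg = 2GMr/d³
   = 2 × (6.674 × 10⁻¹¹) × (4.57 × 10²⁵) × (1.05 × 10⁶) / (3.34 × 10⁸)³
   = 1.72 × 10⁻⁴ m/s²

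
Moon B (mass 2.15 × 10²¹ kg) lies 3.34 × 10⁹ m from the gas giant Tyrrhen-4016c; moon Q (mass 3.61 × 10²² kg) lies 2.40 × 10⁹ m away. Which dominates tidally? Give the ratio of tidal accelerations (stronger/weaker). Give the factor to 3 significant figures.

The tide-raising term goes as M/d³ (the gradient of a 1/d² field).
Moon B: (2.15 × 10²¹) / (3.34 × 10⁹)³ = 5.770 × 10⁻⁸
Moon Q: (3.61 × 10²²) / (2.40 × 10⁹)³ = 2.611 × 10⁻⁶
Ratio (larger/smaller) = 45.3

Moon Q, by a factor of ≈ 45.3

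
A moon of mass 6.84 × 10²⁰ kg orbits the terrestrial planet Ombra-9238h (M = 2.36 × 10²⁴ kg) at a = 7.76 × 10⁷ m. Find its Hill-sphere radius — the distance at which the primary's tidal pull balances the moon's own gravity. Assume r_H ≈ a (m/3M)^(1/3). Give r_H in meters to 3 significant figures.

3.56 × 10⁶ m

r_H ≈ a (m/3M)^(1/3)
    = (7.76 × 10⁷) × (6.84 × 10²⁰ / (3 × 2.36 × 10²⁴))^(1/3)
    = 3.56 × 10⁶ m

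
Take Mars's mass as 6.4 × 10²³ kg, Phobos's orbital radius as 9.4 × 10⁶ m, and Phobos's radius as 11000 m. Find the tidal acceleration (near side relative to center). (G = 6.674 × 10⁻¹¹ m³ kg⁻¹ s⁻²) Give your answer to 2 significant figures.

1.1 × 10⁻³ m/s²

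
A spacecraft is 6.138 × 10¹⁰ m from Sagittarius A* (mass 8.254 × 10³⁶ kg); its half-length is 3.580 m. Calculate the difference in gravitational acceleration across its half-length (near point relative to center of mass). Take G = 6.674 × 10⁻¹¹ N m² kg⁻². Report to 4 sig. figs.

Differencing GM/(d−r)² and GM/d² to first order in r/d gives 2GMr/d³.
a_tidal = 2GMr/d³
        = 2 × (6.674 × 10⁻¹¹) × (8.254 × 10³⁶) × (3.580) / (6.138 × 10¹⁰)³
        = 1.706 × 10⁻⁵ m/s²

1.706 × 10⁻⁵ m/s²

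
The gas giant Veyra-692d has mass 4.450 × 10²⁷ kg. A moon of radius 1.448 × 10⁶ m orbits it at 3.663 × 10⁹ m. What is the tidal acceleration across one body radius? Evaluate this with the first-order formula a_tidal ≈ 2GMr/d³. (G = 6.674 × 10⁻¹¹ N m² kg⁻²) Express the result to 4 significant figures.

1.750 × 10⁻⁵ m/s²

Since r ≪ d, expand the inverse-square field across one radius to get the leading 2GMr/d³ term.
Δg = 2GMr/d³
   = 2 × (6.674 × 10⁻¹¹) × (4.450 × 10²⁷) × (1.448 × 10⁶) / (3.663 × 10⁹)³
   = 1.750 × 10⁻⁵ m/s²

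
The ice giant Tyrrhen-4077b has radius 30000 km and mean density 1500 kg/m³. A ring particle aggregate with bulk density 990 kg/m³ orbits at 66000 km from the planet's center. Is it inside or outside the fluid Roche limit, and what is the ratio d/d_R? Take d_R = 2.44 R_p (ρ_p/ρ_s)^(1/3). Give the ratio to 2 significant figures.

inside; d/d_R ≈ 0.79

d_R = 2.44 × (30000 km) × (1500/990)^(1/3) = 84070 km
d/d_R = (66000) / (84070) = 0.79
Since d/d_R < 1, the body is inside the Roche limit.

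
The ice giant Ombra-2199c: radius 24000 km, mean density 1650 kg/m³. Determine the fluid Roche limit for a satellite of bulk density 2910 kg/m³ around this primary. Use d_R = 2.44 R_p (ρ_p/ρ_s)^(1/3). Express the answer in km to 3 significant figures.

d_R = 2.44 × 24000 km × (1650/2910)^(1/3)
    = 48500 km

48500 km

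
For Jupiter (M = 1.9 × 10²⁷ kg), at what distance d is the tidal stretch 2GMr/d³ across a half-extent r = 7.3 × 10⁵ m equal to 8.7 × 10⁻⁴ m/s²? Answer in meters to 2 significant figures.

6.0 × 10⁸ m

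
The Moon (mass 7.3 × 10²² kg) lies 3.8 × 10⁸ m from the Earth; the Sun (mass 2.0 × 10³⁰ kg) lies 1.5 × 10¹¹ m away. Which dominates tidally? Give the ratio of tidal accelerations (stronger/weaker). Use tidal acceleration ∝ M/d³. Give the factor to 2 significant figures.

Tidal stretch scales as M/d³; compute that for each body.
The Moon: (7.3 × 10²²) / (3.8 × 10⁸)³ = 1.330 × 10⁻³
The Sun: (2.0 × 10³⁰) / (1.5 × 10¹¹)³ = 5.926 × 10⁻⁴
Ratio (larger/smaller) = 2.2

The Moon, by a factor of ≈ 2.2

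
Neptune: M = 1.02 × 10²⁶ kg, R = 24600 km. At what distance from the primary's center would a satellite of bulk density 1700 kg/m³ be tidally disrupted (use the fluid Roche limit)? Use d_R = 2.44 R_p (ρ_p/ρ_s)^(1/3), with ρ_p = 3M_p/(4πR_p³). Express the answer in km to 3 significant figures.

ρ_p = 3M_p/(4πR_p³) = 3 × (1.02 × 10²⁶) / (4π × (2.46 × 10⁷ m)³) = 1640 kg/m³
d_R = 2.44 × 24600 km × (1640/1700)^(1/3)
    = 59300 km

59300 km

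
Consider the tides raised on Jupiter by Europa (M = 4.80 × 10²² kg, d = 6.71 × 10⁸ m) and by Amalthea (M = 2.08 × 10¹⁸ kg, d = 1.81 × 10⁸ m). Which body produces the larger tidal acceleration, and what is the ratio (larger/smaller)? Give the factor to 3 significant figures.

Europa, by a factor of ≈ 453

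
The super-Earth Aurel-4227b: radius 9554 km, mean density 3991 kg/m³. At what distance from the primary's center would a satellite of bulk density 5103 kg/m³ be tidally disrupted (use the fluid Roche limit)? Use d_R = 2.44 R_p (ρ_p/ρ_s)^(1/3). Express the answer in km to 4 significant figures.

d_R = 2.44 × 9554 km × (3991/5103)^(1/3)
    = 21480 km

21480 km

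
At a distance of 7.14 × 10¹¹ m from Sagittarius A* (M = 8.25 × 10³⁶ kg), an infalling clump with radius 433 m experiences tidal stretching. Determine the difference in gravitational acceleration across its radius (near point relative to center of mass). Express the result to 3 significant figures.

1.31 × 10⁻⁶ m/s²

Δg = 2GMr/d³
   = 2 × (6.674 × 10⁻¹¹) × (8.25 × 10³⁶) × (433) / (7.14 × 10¹¹)³
   = 1.31 × 10⁻⁶ m/s²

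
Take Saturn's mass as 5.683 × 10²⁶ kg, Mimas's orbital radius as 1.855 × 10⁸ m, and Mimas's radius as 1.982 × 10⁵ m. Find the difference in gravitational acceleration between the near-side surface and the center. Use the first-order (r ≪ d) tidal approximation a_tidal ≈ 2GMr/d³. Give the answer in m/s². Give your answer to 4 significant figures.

2.355 × 10⁻³ m/s²

Δa = 2GMr/d³
   = 2 × (6.674 × 10⁻¹¹) × (5.683 × 10²⁶) × (1.982 × 10⁵) / (1.855 × 10⁸)³
   = 2.355 × 10⁻³ m/s²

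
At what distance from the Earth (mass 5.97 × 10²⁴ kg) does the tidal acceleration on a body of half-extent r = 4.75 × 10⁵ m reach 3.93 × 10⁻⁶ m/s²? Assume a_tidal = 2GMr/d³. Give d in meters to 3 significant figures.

4.58 × 10⁸ m

2GMr/d³ = a_tidal  ⇒  d = (2GMr / a_tidal)^(1/3)
d = (2 × 6.674×10⁻¹¹ × (5.97 × 10²⁴) × (4.75 × 10⁵) / (3.93 × 10⁻⁶))^(1/3)
  = 4.58 × 10⁸ m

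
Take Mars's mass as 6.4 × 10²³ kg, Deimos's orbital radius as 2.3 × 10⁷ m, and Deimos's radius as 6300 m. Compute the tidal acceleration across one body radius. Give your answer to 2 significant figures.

4.4 × 10⁻⁵ m/s²

Differencing GM/(d−r)² and GM/d² to first order in r/d gives 2GMr/d³.
Δg = 2GMr/d³
   = 2 × (6.674 × 10⁻¹¹) × (6.4 × 10²³) × (6300) / (2.3 × 10⁷)³
   = 4.4 × 10⁻⁵ m/s²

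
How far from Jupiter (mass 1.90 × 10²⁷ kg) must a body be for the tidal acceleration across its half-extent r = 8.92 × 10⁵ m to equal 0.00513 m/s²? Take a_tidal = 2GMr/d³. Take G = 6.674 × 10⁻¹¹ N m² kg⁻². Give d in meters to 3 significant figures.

2GMr/d³ = a_tidal  ⇒  d = (2GMr / a_tidal)^(1/3)
d = (2 × 6.674×10⁻¹¹ × (1.90 × 10²⁷) × (8.92 × 10⁵) / (0.00513))^(1/3)
  = 3.53 × 10⁸ m

3.53 × 10⁸ m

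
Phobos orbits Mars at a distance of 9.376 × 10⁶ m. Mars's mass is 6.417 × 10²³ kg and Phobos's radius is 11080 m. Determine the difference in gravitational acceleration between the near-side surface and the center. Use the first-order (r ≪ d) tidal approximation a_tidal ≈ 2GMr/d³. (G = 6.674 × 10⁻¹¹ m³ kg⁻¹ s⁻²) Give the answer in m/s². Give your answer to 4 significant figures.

1.151 × 10⁻³ m/s²

Δg = 2GMr/d³
   = 2 × (6.674 × 10⁻¹¹) × (6.417 × 10²³) × (11080) / (9.376 × 10⁶)³
   = 1.151 × 10⁻³ m/s²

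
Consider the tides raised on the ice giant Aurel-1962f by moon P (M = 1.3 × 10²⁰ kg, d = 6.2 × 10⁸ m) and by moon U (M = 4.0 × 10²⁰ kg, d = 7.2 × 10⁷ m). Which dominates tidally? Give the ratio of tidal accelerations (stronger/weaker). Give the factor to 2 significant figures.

Compare M/d³ for the two perturbers:
Moon P: (1.3 × 10²⁰) / (6.2 × 10⁸)³ = 5.455 × 10⁻⁷
Moon U: (4.0 × 10²⁰) / (7.2 × 10⁷)³ = 1.072 × 10⁻³
Ratio (larger/smaller) = 2000

Moon U, by a factor of ≈ 2000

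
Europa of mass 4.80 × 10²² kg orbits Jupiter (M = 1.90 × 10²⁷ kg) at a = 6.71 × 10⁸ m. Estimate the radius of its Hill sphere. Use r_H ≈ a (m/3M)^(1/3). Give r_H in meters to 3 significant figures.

1.37 × 10⁷ m

r_H ≈ a (m/3M)^(1/3)
    = (6.71 × 10⁸) × (4.80 × 10²² / (3 × 1.90 × 10²⁷))^(1/3)
    = 1.37 × 10⁷ m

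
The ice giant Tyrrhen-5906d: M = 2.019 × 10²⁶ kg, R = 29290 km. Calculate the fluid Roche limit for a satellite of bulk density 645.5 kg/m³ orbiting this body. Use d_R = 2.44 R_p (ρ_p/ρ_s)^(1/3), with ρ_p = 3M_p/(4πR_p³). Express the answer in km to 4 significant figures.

1.027 × 10⁵ km

ρ_p = 3M_p/(4πR_p³) = 3 × (2.019 × 10²⁶) / (4π × (2.929 × 10⁷ m)³) = 1918 kg/m³
d_R = 2.44 × 29290 km × (1918/645.5)^(1/3)
    = 1.027 × 10⁵ km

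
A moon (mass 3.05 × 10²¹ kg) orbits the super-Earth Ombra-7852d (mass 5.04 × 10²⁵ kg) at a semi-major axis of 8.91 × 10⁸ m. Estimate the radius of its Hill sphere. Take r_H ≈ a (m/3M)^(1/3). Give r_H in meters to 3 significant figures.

r_H ≈ a (m/3M)^(1/3)
    = (8.91 × 10⁸) × (3.05 × 10²¹ / (3 × 5.04 × 10²⁵))^(1/3)
    = 2.43 × 10⁷ m

2.43 × 10⁷ m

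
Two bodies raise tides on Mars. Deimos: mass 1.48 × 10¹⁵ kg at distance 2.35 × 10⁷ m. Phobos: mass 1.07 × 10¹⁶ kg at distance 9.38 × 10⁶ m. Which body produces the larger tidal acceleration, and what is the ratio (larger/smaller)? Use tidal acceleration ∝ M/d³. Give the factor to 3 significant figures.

Phobos, by a factor of ≈ 114

Tidal stretch scales as M/d³; compute that for each body.
Deimos: (1.48 × 10¹⁵) / (2.35 × 10⁷)³ = 1.140 × 10⁻⁷
Phobos: (1.07 × 10¹⁶) / (9.38 × 10⁶)³ = 1.297 × 10⁻⁵
Ratio (larger/smaller) = 114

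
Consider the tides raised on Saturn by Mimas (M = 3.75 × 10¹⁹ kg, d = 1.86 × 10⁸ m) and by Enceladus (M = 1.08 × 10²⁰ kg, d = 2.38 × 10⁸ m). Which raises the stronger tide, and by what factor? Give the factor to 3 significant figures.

Enceladus, by a factor of ≈ 1.37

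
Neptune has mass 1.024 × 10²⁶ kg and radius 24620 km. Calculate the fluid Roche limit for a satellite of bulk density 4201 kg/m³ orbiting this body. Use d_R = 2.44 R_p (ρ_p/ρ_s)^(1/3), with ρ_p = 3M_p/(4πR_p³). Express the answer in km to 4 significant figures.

43890 km

ρ_p = 3M_p/(4πR_p³) = 3 × (1.024 × 10²⁶) / (4π × (2.462 × 10⁷ m)³) = 1638 kg/m³
d_R = 2.44 × 24620 km × (1638/4201)^(1/3)
    = 43890 km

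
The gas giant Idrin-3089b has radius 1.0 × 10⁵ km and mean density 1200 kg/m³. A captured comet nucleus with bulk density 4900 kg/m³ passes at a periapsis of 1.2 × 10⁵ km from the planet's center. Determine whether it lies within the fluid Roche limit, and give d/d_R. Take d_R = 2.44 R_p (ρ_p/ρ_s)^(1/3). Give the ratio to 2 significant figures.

inside; d/d_R ≈ 0.79

d_R = 2.44 × (1.0 × 10⁵ km) × (1200/4900)^(1/3) = 1.527 × 10⁵ km
d/d_R = (1.2 × 10⁵) / (1.527 × 10⁵) = 0.79
Since d/d_R < 1, the body is inside the Roche limit.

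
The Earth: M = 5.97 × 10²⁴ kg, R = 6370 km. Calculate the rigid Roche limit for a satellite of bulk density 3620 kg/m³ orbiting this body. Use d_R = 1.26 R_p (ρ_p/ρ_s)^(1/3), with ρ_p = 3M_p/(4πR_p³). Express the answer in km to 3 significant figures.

ρ_p = 3M_p/(4πR_p³) = 3 × (5.97 × 10²⁴) / (4π × (6.37 × 10⁶ m)³) = 5510 kg/m³
d_R = 1.26 × 6370 km × (5510/3620)^(1/3)
    = 9230 km

9230 km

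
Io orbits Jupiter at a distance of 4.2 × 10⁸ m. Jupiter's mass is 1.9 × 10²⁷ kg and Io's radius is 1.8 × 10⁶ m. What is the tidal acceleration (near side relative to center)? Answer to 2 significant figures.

Δg = 2GMr/d³
   = 2 × (6.674 × 10⁻¹¹) × (1.9 × 10²⁷) × (1.8 × 10⁶) / (4.2 × 10⁸)³
   = 6.2 × 10⁻³ m/s²

6.2 × 10⁻³ m/s²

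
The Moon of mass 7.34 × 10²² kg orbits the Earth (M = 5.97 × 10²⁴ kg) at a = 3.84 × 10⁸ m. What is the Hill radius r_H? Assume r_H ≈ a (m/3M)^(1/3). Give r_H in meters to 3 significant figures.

r_H ≈ a (m/3M)^(1/3)
    = (3.84 × 10⁸) × (7.34 × 10²² / (3 × 5.97 × 10²⁴))^(1/3)
    = 6.15 × 10⁷ m

6.15 × 10⁷ m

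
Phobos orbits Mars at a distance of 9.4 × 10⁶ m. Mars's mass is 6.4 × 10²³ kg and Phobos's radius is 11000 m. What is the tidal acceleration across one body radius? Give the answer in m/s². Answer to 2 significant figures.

Δg = 2GMr/d³
   = 2 × (6.674 × 10⁻¹¹) × (6.4 × 10²³) × (11000) / (9.4 × 10⁶)³
   = 1.1 × 10⁻³ m/s²

1.1 × 10⁻³ m/s²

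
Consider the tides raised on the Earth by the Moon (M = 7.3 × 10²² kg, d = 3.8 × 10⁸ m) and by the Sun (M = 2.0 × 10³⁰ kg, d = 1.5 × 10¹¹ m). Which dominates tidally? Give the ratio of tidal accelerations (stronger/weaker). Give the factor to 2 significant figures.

The Moon, by a factor of ≈ 2.2

The tide-raising term goes as M/d³ (the gradient of a 1/d² field).
The Moon: (7.3 × 10²²) / (3.8 × 10⁸)³ = 1.330 × 10⁻³
The Sun: (2.0 × 10³⁰) / (1.5 × 10¹¹)³ = 5.926 × 10⁻⁴
Ratio (larger/smaller) = 2.2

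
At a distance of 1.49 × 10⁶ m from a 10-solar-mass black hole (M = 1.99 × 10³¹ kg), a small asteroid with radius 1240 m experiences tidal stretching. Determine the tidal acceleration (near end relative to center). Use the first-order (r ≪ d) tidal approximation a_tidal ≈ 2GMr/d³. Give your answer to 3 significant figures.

The tidal stretch is the gradient of GM/d² times the body's extent r, hence the 1/d³ dependence.
Δg = 2GMr/d³
   = 2 × (6.674 × 10⁻¹¹) × (1.99 × 10³¹) × (1240) / (1.49 × 10⁶)³
   = 9.96 × 10⁵ m/s²

9.96 × 10⁵ m/s²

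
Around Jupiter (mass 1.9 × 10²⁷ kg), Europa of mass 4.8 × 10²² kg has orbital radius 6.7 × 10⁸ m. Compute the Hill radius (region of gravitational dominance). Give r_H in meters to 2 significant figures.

1.4 × 10⁷ m

r_H ≈ a (m/3M)^(1/3)
    = (6.7 × 10⁸) × (4.8 × 10²² / (3 × 1.9 × 10²⁷))^(1/3)
    = 1.4 × 10⁷ m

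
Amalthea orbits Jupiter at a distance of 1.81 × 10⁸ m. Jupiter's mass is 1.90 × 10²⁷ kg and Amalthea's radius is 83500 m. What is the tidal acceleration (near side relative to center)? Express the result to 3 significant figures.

Δa = 2GMr/d³
   = 2 × (6.674 × 10⁻¹¹) × (1.90 × 10²⁷) × (83500) / (1.81 × 10⁸)³
   = 3.57 × 10⁻³ m/s²

3.57 × 10⁻³ m/s²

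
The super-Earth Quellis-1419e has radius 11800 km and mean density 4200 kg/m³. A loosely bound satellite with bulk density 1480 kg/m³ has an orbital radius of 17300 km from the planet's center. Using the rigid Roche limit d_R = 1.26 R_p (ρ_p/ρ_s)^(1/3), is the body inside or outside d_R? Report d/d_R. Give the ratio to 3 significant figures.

d_R = 1.26 × (11800 km) × (4200/1480)^(1/3) = 21050 km
d/d_R = (17300) / (21050) = 0.822
Since d/d_R < 1, the body is inside the Roche limit.

inside; d/d_R ≈ 0.822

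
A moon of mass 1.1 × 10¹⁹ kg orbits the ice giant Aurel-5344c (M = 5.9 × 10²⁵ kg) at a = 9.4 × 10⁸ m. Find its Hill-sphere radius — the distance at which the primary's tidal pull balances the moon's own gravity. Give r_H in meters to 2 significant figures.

3.7 × 10⁶ m

r_H ≈ a (m/3M)^(1/3)
    = (9.4 × 10⁸) × (1.1 × 10¹⁹ / (3 × 5.9 × 10²⁵))^(1/3)
    = 3.7 × 10⁶ m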